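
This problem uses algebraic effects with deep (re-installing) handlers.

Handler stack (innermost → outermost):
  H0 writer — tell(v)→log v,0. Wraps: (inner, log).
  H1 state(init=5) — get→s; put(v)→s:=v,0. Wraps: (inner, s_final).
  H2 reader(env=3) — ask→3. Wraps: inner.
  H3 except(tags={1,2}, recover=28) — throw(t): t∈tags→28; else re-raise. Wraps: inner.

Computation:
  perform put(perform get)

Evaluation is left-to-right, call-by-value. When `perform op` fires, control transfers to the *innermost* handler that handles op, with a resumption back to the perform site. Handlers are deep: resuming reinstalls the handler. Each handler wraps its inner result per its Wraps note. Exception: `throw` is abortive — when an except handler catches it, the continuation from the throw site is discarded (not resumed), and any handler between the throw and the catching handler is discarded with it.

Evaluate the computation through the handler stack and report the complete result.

Evaluation trace:
get @ H1 ⇒ 5
put(5) @ H1 ⇒ s:=5
H0 returns (0, ())
H1 returns ((0, ()), 5)
H2 returns ((0, ()), 5)
H3 returns ((0, ()), 5)
= ((0, ()), 5)

Answer: ((0, ()), 5)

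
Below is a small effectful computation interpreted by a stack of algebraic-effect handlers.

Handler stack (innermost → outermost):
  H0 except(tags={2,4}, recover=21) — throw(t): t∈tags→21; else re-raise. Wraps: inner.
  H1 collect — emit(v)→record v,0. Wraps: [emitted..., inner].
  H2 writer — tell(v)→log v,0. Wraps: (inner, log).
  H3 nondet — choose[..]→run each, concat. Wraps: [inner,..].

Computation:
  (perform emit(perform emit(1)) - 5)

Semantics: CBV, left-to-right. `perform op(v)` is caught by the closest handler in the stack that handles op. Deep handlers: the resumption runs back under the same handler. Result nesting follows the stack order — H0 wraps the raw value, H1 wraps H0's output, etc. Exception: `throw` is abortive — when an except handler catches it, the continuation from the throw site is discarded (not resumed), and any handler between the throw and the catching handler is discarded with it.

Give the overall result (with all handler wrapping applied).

Answer: [([1, 0, -5], ())]

Evaluation trace:
emit(1) @ H1 ⇒ out+=1
emit(0) @ H1 ⇒ out+=0
H0 returns -5
H1 returns [1, 0, -5]
H2 returns ([1, 0, -5], ())
H3 returns [([1, 0, -5], ())]
= [([1, 0, -5], ())]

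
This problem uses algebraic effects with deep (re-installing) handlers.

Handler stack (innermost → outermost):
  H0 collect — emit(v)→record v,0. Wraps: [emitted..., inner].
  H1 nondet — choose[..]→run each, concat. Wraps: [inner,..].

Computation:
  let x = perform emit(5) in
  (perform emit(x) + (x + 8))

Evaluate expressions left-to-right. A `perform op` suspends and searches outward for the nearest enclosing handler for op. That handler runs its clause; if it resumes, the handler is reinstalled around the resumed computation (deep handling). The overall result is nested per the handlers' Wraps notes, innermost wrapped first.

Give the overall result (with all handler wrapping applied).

Answer: [[5, 0, 8]]

Evaluation trace:
emit(5) @ H0 ⇒ out+=5
emit(0) @ H0 ⇒ out+=0
H0 returns [5, 0, 8]
H1 returns [[5, 0, 8]]
= [[5, 0, 8]]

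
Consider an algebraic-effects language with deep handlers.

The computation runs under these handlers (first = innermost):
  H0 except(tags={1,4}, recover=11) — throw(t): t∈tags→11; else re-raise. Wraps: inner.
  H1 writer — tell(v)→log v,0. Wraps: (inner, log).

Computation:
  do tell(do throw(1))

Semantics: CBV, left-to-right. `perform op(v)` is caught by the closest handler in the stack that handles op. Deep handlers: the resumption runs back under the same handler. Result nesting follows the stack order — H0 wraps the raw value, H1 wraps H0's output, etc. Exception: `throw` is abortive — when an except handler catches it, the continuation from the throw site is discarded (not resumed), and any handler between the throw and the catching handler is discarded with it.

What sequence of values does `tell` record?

Answer: ()

Working:
throw(1) @ H0 caught ⇒ 11
H1 returns (11, ())
= (11, ())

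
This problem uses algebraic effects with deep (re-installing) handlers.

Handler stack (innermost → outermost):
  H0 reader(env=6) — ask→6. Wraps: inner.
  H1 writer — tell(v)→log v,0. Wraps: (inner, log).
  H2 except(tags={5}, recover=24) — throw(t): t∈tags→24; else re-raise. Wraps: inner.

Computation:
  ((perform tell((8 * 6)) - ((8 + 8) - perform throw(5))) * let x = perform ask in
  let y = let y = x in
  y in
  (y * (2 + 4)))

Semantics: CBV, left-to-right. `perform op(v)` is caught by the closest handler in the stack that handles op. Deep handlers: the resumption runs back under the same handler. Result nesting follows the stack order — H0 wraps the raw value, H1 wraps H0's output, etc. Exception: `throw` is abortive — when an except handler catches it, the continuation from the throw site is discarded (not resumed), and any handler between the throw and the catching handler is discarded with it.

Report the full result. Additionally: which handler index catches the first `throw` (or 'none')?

Answer: 24 ; first throw caught by: H2

Working:
tell(48) @ H1 ⇒ log+=48
throw(5) @ H2 caught ⇒ 24
= 24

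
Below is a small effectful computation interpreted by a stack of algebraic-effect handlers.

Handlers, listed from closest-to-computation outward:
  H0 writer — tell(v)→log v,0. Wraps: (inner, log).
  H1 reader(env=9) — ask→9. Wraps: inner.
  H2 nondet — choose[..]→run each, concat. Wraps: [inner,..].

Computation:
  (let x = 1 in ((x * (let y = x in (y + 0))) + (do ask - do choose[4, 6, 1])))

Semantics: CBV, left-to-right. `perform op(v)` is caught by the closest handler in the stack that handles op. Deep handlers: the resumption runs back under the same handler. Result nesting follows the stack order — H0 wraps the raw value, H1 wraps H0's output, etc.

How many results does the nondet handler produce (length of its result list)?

Evaluation trace:
ask @ H1 ⇒ 9
choose[4, 6, 1] @ H2
  branch[0] choose=4:
    H0 returns (6, ())
    H1 returns (6, ())
    H2 returns [(6, ())]
  branch[1] choose=6:
    H0 returns (4, ())
    H1 returns (4, ())
    H2 returns [(4, ())]
  branch[2] choose=1:
    H0 returns (9, ())
    H1 returns (9, ())
    H2 returns [(9, ())]
= [(6, ()), (4, ()), (9, ())]

Answer: 3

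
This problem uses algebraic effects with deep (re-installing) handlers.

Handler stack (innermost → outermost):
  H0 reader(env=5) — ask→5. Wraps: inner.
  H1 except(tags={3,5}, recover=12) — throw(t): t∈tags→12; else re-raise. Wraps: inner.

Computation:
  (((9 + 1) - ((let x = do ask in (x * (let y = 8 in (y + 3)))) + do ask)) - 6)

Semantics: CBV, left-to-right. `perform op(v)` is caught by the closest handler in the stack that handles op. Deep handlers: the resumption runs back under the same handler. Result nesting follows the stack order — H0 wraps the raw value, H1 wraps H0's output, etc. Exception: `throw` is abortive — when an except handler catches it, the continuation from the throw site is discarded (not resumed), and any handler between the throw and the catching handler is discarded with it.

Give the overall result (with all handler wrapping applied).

Answer: -56

Working:
ask @ H0 ⇒ 5
ask @ H0 ⇒ 5
H0 returns -56
H1 returns -56
= -56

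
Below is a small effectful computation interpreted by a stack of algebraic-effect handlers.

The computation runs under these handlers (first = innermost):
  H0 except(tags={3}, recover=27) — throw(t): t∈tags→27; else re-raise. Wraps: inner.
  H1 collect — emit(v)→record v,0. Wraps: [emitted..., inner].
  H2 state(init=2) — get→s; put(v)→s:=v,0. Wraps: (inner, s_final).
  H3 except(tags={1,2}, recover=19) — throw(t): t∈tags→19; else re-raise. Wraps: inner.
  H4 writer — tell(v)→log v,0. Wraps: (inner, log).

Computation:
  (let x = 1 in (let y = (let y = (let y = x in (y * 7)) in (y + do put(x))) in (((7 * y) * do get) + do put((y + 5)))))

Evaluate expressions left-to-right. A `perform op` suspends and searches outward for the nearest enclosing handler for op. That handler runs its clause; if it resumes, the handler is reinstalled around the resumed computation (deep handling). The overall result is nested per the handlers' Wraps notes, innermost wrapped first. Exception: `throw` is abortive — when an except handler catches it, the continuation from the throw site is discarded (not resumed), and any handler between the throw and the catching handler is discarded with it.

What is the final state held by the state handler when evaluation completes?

Answer: 12

Working:
put(1) @ H2 ⇒ s:=1
get @ H2 ⇒ 1
put(12) @ H2 ⇒ s:=12
H0 returns 49
H1 returns [49]
H2 returns ([49], 12)
H3 returns ([49], 12)
H4 returns (([49], 12), ())
= (([49], 12), ())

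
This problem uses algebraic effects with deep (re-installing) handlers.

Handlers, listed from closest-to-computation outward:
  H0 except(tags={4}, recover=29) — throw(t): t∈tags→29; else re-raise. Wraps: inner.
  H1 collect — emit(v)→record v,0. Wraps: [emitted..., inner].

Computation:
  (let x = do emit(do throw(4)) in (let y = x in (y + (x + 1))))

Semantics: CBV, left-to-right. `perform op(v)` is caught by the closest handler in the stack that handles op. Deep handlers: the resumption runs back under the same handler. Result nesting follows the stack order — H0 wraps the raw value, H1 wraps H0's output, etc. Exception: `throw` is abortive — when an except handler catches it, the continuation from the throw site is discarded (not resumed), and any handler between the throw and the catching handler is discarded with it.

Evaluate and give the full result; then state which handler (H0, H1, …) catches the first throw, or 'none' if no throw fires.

Evaluation trace:
throw(4) @ H0 caught ⇒ 29
H1 returns [29]
= [29]

Answer: [29] ; first throw caught by: H0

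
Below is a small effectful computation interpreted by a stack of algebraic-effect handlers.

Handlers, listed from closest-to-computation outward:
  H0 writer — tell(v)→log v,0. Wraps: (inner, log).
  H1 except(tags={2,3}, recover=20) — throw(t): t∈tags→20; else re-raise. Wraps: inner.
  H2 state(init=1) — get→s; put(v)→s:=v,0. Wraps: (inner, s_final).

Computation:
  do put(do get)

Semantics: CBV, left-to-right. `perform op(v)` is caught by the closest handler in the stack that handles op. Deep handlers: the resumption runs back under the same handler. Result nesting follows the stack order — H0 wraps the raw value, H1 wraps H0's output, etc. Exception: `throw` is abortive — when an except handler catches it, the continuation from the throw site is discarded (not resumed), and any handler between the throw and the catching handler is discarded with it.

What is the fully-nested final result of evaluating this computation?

Answer: ((0, ()), 1)

Step-by-step:
get @ H2 ⇒ 1
put(1) @ H2 ⇒ s:=1
H0 returns (0, ())
H1 returns (0, ())
H2 returns ((0, ()), 1)
= ((0, ()), 1)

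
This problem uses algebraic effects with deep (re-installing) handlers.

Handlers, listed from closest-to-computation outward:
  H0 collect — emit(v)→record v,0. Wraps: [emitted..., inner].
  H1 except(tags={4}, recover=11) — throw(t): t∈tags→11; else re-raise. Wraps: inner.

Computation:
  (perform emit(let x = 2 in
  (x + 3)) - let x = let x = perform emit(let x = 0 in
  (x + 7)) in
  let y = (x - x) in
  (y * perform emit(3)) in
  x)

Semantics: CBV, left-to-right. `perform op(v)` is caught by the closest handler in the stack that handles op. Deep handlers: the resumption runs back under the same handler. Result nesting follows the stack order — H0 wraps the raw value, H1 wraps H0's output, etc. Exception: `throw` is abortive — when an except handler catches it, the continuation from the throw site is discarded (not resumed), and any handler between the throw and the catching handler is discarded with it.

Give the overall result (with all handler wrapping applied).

Step-by-step:
emit(5) @ H0 ⇒ out+=5
emit(7) @ H0 ⇒ out+=7
emit(3) @ H0 ⇒ out+=3
H0 returns [5, 7, 3, 0]
H1 returns [5, 7, 3, 0]
= [5, 7, 3, 0]

Answer: [5, 7, 3, 0]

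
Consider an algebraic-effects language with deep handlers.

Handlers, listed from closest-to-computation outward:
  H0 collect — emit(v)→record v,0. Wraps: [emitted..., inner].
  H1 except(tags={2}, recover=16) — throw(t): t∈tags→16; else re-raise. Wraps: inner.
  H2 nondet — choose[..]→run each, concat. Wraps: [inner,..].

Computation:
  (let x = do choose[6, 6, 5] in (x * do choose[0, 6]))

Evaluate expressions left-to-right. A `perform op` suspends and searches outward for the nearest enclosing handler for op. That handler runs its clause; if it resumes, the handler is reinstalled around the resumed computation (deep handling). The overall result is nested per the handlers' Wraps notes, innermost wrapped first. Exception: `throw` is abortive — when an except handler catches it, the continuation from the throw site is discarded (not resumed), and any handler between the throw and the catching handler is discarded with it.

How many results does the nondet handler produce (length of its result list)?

Answer: 6

Evaluation trace:
choose[6, 6, 5] @ H2
  branch[0] choose=6:
    choose[0, 6] @ H2
      branch[0] choose=0:
        H0 returns [0]
        H1 returns [0]
        H2 returns [[0]]
      branch[1] choose=6:
        H0 returns [36]
        H1 returns [36]
        H2 returns [[36]]
  branch[1] choose=6:
    choose[0, 6] @ H2
      branch[0] choose=0:
        H0 returns [0]
        H1 returns [0]
        H2 returns [[0]]
      branch[1] choose=6:
        H0 returns [36]
        H1 returns [36]
        H2 returns [[36]]
  branch[2] choose=5:
    choose[0, 6] @ H2
      branch[0] choose=0:
        H0 returns [0]
        H1 returns [0]
        H2 returns [[0]]
      branch[1] choose=6:
        H0 returns [30]
        H1 returns [30]
        H2 returns [[30]]
= [[0], [36], [0], [36], [0], [30]]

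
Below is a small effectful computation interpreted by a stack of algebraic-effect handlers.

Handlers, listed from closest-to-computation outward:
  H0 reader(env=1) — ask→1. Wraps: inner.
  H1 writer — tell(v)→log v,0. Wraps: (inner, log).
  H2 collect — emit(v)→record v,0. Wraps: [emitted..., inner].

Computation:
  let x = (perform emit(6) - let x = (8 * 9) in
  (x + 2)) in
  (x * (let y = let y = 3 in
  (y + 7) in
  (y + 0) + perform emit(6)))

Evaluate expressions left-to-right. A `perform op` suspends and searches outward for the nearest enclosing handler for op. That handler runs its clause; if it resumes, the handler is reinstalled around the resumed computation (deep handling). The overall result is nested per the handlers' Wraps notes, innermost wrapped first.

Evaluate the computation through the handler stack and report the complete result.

Step-by-step:
emit(6) @ H2 ⇒ out+=6
emit(6) @ H2 ⇒ out+=6
H0 returns -740
H1 returns (-740, ())
H2 returns [6, 6, (-740, ())]
= [6, 6, (-740, ())]

Answer: [6, 6, (-740, ())]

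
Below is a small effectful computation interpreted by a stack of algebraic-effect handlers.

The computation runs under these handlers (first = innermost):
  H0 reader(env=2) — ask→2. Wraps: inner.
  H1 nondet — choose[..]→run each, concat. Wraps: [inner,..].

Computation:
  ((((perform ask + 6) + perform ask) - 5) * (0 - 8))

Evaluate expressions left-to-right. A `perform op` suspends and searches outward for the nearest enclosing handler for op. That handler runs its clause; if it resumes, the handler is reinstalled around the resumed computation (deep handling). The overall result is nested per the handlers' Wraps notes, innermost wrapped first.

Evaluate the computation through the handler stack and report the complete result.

Evaluation trace:
ask @ H0 ⇒ 2
ask @ H0 ⇒ 2
H0 returns -40
H1 returns [-40]
= [-40]

Answer: [-40]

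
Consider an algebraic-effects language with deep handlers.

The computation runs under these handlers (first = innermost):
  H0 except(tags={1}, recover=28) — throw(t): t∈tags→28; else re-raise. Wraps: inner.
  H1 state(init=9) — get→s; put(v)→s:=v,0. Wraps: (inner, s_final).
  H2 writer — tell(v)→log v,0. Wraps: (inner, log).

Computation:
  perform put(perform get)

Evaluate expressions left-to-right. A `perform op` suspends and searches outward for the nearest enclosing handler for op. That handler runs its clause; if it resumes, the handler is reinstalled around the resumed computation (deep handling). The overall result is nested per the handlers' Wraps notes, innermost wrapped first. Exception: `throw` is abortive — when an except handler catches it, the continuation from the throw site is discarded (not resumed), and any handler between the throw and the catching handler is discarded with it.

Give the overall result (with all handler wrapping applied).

Evaluation trace:
get @ H1 ⇒ 9
put(9) @ H1 ⇒ s:=9
H0 returns 0
H1 returns (0, 9)
H2 returns ((0, 9), ())
= ((0, 9), ())

Answer: ((0, 9), ())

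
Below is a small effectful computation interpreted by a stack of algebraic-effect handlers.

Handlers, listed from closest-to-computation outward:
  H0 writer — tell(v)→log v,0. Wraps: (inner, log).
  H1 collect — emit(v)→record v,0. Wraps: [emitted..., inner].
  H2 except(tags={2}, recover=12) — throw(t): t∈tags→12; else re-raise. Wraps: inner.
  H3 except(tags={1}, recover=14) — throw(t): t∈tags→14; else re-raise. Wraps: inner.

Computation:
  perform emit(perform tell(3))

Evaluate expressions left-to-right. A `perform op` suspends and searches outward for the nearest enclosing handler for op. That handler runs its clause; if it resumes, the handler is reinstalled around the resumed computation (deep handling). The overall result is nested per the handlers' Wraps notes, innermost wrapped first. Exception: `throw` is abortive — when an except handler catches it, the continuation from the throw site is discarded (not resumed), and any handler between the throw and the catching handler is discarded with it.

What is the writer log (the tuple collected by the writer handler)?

Evaluation trace:
tell(3) @ H0 ⇒ log+=3
emit(0) @ H1 ⇒ out+=0
H0 returns (0, (3))
H1 returns [0, (0, (3))]
H2 returns [0, (0, (3))]
H3 returns [0, (0, (3))]
= [0, (0, (3))]

Answer: (3)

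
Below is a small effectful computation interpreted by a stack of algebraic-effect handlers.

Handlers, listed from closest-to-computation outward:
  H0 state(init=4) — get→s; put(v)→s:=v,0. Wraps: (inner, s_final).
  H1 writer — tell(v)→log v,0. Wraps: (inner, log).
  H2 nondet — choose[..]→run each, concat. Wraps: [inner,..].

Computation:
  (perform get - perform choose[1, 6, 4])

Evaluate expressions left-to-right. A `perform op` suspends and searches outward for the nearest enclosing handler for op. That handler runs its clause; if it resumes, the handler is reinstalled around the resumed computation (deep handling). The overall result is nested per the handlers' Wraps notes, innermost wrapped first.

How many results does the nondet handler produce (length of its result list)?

Evaluation trace:
get @ H0 ⇒ 4
choose[1, 6, 4] @ H2
  branch[0] choose=1:
    H0 returns (3, 4)
    H1 returns ((3, 4), ())
    H2 returns [((3, 4), ())]
  branch[1] choose=6:
    H0 returns (-2, 4)
    H1 returns ((-2, 4), ())
    H2 returns [((-2, 4), ())]
  branch[2] choose=4:
    H0 returns (0, 4)
    H1 returns ((0, 4), ())
    H2 returns [((0, 4), ())]
= [((3, 4), ()), ((-2, 4), ()), ((0, 4), ())]

Answer: 3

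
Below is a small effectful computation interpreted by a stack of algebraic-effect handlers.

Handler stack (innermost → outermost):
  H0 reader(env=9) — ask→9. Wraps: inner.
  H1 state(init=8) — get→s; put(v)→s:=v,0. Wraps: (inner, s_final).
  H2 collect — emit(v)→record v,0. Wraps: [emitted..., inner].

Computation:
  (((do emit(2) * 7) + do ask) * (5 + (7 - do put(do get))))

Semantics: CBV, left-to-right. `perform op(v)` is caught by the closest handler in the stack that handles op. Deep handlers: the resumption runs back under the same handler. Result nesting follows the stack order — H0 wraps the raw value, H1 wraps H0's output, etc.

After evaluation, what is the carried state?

Answer: 8

Step-by-step:
emit(2) @ H2 ⇒ out+=2
ask @ H0 ⇒ 9
get @ H1 ⇒ 8
put(8) @ H1 ⇒ s:=8
H0 returns 108
H1 returns (108, 8)
H2 returns [2, (108, 8)]
= [2, (108, 8)]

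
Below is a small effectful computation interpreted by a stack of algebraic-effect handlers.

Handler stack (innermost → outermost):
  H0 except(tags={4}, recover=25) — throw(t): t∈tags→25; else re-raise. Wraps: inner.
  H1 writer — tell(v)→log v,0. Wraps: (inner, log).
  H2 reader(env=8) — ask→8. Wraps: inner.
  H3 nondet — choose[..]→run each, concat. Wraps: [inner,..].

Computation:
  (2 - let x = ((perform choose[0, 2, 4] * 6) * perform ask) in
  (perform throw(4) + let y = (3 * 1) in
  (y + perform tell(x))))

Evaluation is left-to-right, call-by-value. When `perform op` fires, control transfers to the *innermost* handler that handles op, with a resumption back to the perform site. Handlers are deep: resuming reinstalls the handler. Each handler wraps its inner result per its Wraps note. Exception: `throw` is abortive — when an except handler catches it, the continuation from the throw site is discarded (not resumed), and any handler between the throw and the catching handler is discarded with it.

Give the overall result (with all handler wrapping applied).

Working:
choose[0, 2, 4] @ H3
  branch[0] choose=0:
    ask @ H2 ⇒ 8
    throw(4) @ H0 caught ⇒ 25
    H1 returns (25, ())
    H2 returns (25, ())
    H3 returns [(25, ())]
  branch[1] choose=2:
    ask @ H2 ⇒ 8
    throw(4) @ H0 caught ⇒ 25
    H1 returns (25, ())
    H2 returns (25, ())
    H3 returns [(25, ())]
  branch[2] choose=4:
    ask @ H2 ⇒ 8
    throw(4) @ H0 caught ⇒ 25
    H1 returns (25, ())
    H2 returns (25, ())
    H3 returns [(25, ())]
= [(25, ()), (25, ()), (25, ())]

Answer: [(25, ()), (25, ()), (25, ())]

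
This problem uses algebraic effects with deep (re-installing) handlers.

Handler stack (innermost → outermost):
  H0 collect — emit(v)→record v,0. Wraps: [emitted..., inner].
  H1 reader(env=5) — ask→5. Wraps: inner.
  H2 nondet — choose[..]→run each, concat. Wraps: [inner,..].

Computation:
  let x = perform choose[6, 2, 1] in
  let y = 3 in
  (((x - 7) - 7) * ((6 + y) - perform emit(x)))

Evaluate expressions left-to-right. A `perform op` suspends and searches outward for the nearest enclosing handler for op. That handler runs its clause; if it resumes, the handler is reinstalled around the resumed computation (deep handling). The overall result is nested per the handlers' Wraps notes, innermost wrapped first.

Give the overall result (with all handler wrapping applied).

Answer: [[6, -72], [2, -108], [1, -117]]

Working:
choose[6, 2, 1] @ H2
  branch[0] choose=6:
    emit(6) @ H0 ⇒ out+=6
    H0 returns [6, -72]
    H1 returns [6, -72]
    H2 returns [[6, -72]]
  branch[1] choose=2:
    emit(2) @ H0 ⇒ out+=2
    H0 returns [2, -108]
    H1 returns [2, -108]
    H2 returns [[2, -108]]
  branch[2] choose=1:
    emit(1) @ H0 ⇒ out+=1
    H0 returns [1, -117]
    H1 returns [1, -117]
    H2 returns [[1, -117]]
= [[6, -72], [2, -108], [1, -117]]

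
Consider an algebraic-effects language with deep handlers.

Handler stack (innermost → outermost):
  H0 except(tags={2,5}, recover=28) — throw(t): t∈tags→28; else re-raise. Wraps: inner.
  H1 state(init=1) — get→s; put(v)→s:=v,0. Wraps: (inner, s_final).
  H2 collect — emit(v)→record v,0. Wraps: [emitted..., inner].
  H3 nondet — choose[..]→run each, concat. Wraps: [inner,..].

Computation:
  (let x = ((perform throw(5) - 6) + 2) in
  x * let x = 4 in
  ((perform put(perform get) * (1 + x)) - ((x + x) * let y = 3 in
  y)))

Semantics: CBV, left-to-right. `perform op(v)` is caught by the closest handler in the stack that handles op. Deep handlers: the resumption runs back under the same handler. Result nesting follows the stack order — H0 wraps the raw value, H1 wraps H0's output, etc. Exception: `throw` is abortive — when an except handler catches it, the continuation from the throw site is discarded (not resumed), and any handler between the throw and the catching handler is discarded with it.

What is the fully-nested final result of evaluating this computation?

Answer: [[(28, 1)]]

Evaluation trace:
throw(5) @ H0 caught ⇒ 28
H1 returns (28, 1)
H2 returns [(28, 1)]
H3 returns [[(28, 1)]]
= [[(28, 1)]]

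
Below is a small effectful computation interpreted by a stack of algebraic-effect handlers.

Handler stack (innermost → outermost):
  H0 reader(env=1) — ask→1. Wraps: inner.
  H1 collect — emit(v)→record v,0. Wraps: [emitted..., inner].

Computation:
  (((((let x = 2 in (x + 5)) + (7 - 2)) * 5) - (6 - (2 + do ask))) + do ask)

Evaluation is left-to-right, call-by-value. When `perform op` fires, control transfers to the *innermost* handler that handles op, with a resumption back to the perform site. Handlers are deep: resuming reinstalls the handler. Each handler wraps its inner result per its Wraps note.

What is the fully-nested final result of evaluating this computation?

Answer: [58]

Working:
ask @ H0 ⇒ 1
ask @ H0 ⇒ 1
H0 returns 58
H1 returns [58]
= [58]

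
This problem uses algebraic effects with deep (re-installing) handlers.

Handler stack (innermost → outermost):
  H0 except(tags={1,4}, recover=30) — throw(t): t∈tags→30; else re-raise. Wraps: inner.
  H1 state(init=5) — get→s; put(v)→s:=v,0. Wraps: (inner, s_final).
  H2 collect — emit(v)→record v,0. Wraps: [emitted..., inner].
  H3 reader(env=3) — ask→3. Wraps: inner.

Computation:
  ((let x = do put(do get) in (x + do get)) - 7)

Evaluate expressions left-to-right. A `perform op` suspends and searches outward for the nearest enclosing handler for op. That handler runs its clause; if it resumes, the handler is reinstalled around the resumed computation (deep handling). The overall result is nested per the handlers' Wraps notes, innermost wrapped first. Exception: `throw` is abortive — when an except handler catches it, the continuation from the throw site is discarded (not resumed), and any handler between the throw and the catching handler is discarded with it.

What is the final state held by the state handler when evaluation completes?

Step-by-step:
get @ H1 ⇒ 5
put(5) @ H1 ⇒ s:=5
get @ H1 ⇒ 5
H0 returns -2
H1 returns (-2, 5)
H2 returns [(-2, 5)]
H3 returns [(-2, 5)]
= [(-2, 5)]

Answer: 5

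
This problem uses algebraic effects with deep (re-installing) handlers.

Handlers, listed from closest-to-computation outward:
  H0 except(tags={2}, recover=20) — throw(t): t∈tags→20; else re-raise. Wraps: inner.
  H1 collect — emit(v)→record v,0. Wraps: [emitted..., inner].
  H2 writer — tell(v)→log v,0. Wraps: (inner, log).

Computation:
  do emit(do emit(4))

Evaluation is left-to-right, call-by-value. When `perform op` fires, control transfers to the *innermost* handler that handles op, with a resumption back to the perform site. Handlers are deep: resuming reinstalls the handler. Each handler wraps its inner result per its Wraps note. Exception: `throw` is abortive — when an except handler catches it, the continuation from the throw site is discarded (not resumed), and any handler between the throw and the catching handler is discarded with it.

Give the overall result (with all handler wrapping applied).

Answer: ([4, 0, 0], ())

Step-by-step:
emit(4) @ H1 ⇒ out+=4
emit(0) @ H1 ⇒ out+=0
H0 returns 0
H1 returns [4, 0, 0]
H2 returns ([4, 0, 0], ())
= ([4, 0, 0], ())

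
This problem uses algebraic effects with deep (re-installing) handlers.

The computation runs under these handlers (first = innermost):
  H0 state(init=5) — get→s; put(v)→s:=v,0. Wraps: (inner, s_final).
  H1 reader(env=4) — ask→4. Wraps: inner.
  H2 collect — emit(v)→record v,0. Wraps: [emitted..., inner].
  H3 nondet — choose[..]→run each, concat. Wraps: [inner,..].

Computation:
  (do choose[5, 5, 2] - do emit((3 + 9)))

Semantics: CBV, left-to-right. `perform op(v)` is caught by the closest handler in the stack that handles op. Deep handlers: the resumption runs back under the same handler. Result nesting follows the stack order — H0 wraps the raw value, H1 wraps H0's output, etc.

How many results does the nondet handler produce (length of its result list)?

Step-by-step:
choose[5, 5, 2] @ H3
  branch[0] choose=5:
    emit(12) @ H2 ⇒ out+=12
    H0 returns (5, 5)
    H1 returns (5, 5)
    H2 returns [12, (5, 5)]
    H3 returns [[12, (5, 5)]]
  branch[1] choose=5:
    emit(12) @ H2 ⇒ out+=12
    H0 returns (5, 5)
    H1 returns (5, 5)
    H2 returns [12, (5, 5)]
    H3 returns [[12, (5, 5)]]
  branch[2] choose=2:
    emit(12) @ H2 ⇒ out+=12
    H0 returns (2, 5)
    H1 returns (2, 5)
    H2 returns [12, (2, 5)]
    H3 returns [[12, (2, 5)]]
= [[12, (5, 5)], [12, (5, 5)], [12, (2, 5)]]

Answer: 3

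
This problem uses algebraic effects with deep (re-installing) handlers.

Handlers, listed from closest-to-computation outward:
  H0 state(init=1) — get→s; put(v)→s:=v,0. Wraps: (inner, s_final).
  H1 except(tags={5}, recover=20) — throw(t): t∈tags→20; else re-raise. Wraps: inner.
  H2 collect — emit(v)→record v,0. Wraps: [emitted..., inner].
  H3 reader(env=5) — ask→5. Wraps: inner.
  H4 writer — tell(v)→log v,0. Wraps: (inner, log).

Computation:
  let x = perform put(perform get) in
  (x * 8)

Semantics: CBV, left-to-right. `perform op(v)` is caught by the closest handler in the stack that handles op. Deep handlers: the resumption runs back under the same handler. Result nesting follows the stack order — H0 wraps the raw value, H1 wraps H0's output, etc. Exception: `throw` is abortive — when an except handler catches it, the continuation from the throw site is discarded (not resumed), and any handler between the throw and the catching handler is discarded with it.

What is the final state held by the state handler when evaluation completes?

Answer: 1

Step-by-step:
get @ H0 ⇒ 1
put(1) @ H0 ⇒ s:=1
H0 returns (0, 1)
H1 returns (0, 1)
H2 returns [(0, 1)]
H3 returns [(0, 1)]
H4 returns ([(0, 1)], ())
= ([(0, 1)], ())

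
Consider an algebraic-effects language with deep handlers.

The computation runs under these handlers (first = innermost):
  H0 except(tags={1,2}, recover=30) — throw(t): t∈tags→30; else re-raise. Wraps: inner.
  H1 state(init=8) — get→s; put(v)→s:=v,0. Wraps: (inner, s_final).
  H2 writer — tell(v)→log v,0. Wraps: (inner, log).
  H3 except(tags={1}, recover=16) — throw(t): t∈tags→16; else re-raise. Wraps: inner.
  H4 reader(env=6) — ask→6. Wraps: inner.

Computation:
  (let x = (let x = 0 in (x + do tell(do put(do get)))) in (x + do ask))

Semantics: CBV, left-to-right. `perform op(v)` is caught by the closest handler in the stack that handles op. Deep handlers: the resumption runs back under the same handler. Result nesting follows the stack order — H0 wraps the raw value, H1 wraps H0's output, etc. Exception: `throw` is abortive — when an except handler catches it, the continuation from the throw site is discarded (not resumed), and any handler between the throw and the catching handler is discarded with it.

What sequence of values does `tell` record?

Step-by-step:
get @ H1 ⇒ 8
put(8) @ H1 ⇒ s:=8
tell(0) @ H2 ⇒ log+=0
ask @ H4 ⇒ 6
H0 returns 6
H1 returns (6, 8)
H2 returns ((6, 8), (0))
H3 returns ((6, 8), (0))
H4 returns ((6, 8), (0))
= ((6, 8), (0))

Answer: (0)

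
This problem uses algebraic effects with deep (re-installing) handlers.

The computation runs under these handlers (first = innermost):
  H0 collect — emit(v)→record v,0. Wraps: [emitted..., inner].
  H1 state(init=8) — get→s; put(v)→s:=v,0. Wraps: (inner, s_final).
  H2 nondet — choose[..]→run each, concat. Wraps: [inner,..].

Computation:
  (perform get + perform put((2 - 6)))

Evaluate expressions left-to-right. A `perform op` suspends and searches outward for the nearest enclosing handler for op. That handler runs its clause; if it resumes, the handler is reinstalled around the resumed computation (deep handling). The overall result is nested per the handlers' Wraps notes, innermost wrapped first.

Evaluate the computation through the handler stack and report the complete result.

Step-by-step:
get @ H1 ⇒ 8
put(-4) @ H1 ⇒ s:=-4
H0 returns [8]
H1 returns ([8], -4)
H2 returns [([8], -4)]
= [([8], -4)]

Answer: [([8], -4)]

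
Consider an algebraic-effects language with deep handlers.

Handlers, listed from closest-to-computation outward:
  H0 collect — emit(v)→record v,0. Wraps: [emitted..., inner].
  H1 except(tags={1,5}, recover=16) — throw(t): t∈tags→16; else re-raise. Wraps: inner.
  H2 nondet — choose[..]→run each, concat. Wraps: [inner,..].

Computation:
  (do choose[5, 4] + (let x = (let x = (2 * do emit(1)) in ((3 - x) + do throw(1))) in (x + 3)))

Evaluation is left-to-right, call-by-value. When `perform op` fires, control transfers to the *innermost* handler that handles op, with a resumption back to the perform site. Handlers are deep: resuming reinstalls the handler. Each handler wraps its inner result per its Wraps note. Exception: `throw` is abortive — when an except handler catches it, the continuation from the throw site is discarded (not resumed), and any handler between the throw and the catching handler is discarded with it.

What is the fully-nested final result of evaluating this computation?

Answer: [16, 16]

Working:
choose[5, 4] @ H2
  branch[0] choose=5:
    emit(1) @ H0 ⇒ out+=1
    throw(1) @ H1 caught ⇒ 16
    H2 returns [16]
  branch[1] choose=4:
    emit(1) @ H0 ⇒ out+=1
    throw(1) @ H1 caught ⇒ 16
    H2 returns [16]
= [16, 16]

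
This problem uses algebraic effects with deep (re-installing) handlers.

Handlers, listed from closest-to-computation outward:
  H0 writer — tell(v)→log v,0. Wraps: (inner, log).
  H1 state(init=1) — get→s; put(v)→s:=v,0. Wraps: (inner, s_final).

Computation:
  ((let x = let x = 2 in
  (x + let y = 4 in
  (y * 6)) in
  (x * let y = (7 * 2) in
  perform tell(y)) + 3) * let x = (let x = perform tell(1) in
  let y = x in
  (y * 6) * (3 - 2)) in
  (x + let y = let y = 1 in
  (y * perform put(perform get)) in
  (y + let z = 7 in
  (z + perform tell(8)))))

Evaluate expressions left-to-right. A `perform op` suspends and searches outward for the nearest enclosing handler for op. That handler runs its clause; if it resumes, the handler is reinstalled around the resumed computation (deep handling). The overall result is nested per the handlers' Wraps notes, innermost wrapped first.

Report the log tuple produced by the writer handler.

Answer: (14, 1, 8)

Step-by-step:
tell(14) @ H0 ⇒ log+=14
tell(1) @ H0 ⇒ log+=1
get @ H1 ⇒ 1
put(1) @ H1 ⇒ s:=1
tell(8) @ H0 ⇒ log+=8
H0 returns (21, (14, 1, 8))
H1 returns ((21, (14, 1, 8)), 1)
= ((21, (14, 1, 8)), 1)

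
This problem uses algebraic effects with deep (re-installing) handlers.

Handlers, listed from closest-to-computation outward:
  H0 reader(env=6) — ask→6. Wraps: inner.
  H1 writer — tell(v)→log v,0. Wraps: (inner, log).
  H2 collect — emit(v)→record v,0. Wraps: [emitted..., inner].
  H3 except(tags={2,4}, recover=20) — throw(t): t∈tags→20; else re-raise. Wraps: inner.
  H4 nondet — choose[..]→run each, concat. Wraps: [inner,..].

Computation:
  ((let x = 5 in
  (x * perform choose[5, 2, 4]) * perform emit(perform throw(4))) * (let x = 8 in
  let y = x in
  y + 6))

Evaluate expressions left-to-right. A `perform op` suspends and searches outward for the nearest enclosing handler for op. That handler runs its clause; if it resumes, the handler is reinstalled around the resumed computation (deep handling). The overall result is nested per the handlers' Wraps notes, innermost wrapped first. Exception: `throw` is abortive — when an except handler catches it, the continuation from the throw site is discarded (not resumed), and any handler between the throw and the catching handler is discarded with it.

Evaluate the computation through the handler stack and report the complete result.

Answer: [20, 20, 20]

Step-by-step:
choose[5, 2, 4] @ H4
  branch[0] choose=5:
    throw(4) @ H3 caught ⇒ 20
    H4 returns [20]
  branch[1] choose=2:
    throw(4) @ H3 caught ⇒ 20
    H4 returns [20]
  branch[2] choose=4:
    throw(4) @ H3 caught ⇒ 20
    H4 returns [20]
= [20, 20, 20]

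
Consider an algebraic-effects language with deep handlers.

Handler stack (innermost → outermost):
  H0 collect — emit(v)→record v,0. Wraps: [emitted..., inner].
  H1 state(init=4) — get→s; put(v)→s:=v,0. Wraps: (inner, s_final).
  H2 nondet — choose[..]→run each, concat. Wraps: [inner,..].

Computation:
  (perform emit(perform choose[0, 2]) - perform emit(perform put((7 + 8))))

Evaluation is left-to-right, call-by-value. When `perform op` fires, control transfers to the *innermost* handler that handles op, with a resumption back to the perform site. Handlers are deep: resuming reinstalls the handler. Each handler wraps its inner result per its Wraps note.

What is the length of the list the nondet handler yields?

Evaluation trace:
choose[0, 2] @ H2
  branch[0] choose=0:
    emit(0) @ H0 ⇒ out+=0
    put(15) @ H1 ⇒ s:=15
    emit(0) @ H0 ⇒ out+=0
    H0 returns [0, 0, 0]
    H1 returns ([0, 0, 0], 15)
    H2 returns [([0, 0, 0], 15)]
  branch[1] choose=2:
    emit(2) @ H0 ⇒ out+=2
    put(15) @ H1 ⇒ s:=15
    emit(0) @ H0 ⇒ out+=0
    H0 returns [2, 0, 0]
    H1 returns ([2, 0, 0], 15)
    H2 returns [([2, 0, 0], 15)]
= [([0, 0, 0], 15), ([2, 0, 0], 15)]

Answer: 2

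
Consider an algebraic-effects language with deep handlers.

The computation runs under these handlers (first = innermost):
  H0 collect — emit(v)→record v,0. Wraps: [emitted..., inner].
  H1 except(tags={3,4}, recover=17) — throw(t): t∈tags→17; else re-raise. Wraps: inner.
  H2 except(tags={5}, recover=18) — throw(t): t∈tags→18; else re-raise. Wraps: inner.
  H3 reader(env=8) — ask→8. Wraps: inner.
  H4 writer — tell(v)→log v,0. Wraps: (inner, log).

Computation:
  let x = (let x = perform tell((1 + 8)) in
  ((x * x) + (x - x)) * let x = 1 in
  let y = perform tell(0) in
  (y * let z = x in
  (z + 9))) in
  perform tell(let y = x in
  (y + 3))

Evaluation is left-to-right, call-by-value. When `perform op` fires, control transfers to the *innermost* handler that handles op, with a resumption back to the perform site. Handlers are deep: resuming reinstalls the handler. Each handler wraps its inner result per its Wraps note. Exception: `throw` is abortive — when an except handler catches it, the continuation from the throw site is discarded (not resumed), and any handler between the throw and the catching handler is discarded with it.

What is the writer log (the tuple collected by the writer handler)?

Answer: (9, 0, 3)

Step-by-step:
tell(9) @ H4 ⇒ log+=9
tell(0) @ H4 ⇒ log+=0
tell(3) @ H4 ⇒ log+=3
H0 returns [0]
H1 returns [0]
H2 returns [0]
H3 returns [0]
H4 returns ([0], (9, 0, 3))
= ([0], (9, 0, 3))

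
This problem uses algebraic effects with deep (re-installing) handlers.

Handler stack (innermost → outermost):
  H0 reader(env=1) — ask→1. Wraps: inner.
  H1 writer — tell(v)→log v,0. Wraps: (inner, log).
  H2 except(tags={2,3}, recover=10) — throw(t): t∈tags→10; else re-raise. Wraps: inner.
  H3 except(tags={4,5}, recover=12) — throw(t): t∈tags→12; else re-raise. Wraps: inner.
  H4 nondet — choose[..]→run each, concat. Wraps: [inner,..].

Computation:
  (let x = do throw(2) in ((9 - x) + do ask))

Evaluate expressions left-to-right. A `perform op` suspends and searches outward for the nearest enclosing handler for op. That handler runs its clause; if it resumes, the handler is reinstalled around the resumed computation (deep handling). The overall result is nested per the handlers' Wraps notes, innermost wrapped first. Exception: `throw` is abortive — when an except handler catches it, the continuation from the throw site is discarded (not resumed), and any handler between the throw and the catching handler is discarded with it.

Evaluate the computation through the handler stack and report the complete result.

Step-by-step:
throw(2) @ H2 caught ⇒ 10
H3 returns 10
H4 returns [10]
= [10]

Answer: [10]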